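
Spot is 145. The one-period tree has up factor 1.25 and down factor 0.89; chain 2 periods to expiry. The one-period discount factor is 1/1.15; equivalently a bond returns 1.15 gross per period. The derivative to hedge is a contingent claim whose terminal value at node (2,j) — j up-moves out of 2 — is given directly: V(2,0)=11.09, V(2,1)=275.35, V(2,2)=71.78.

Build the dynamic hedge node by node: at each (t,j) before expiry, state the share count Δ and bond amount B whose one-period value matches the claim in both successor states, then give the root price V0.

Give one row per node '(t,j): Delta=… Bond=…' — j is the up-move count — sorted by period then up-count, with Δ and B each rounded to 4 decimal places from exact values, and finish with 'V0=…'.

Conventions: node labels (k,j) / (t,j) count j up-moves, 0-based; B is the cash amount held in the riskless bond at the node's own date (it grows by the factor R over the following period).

Risk-neutral probability p* = (R−d)/(u−d) = (1.15−0.89)/(1.25−0.89) = 0.7222.
Expiry values: V(2,0)=11.0900, V(2,1)=275.3500, V(2,2)=71.7800
Node (1,0) S=129.0500: V=(p*·275.3500+(1−p*)·11.0900)/1.15=175.6039; Δ=(275.3500−11.0900)/(161.3125−114.8545)=5.6881; B=V−Δ·S=-558.4517
Node (1,1) S=181.2500: V=(p*·71.7800+(1−p*)·275.3500)/1.15=111.5889; Δ=(71.7800−275.3500)/(226.5625−161.3125)=-3.1198; B=V−Δ·S=677.0611
Node (0,0) S=145.0000: V=(p*·111.5889+(1−p*)·175.6039)/1.15=112.4964; Δ=(111.5889−175.6039)/(181.2500−129.0500)=-1.2263; B=V−Δ·S=290.3157
Sanity check at the root: Δ(0,0)·S0 + B(0,0) reproduces V0 = 112.4964.

(0,0): Delta=-1.2263 Bond=290.3157
(1,0): Delta=5.6881 Bond=-558.4517
(1,1): Delta=-3.1198 Bond=677.0611
V0=112.4964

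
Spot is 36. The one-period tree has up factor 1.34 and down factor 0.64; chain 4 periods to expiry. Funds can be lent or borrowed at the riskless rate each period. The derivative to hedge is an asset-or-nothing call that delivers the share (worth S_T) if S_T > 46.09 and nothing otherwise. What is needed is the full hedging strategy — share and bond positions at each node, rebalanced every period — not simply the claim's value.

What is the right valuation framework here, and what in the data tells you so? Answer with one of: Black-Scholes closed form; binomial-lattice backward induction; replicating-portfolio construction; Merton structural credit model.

Key observation: the mandate to exhibit the hedge at every date and state singles out the replicating-portfolio construction on the 4-period tree with factors 1.34 and 0.64 from 36.

framework: replicating-portfolio construction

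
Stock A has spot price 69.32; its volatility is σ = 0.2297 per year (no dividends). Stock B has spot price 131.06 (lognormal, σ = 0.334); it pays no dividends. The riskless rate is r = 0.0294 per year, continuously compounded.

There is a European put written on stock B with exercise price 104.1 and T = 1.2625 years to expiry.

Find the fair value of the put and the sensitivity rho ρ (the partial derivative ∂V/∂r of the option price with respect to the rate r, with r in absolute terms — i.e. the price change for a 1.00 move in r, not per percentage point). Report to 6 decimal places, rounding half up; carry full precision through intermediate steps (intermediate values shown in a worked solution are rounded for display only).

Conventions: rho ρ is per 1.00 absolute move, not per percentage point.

σ√T = 0.334·√1.2625 = 0.375286
d₁ = (ln(S/K) + (r+σ²/2)T) / (σ√T) = (ln(131.06/104.1) + (0.0294+0.334²/2)·1.2625) / 0.375286 = (0.230303 + 0.107537) / 0.375286 = 0.900222
d₂ = d₁ − σ√T = 0.900222 − 0.375286 = 0.524936
e^{−rT} = 0.963563
N(−d₁) = 0.184001,  N(−d₂) = 0.299814
Put price V = K·e^{−rT}·N(−d₂) − S·N(−d₁) = 30.073397 − 24.115186 = 5.958212
ρ = −K·T·e^{−rT}·N(−d₂) = -37.967664

price = 5.958212
ρ = -37.967664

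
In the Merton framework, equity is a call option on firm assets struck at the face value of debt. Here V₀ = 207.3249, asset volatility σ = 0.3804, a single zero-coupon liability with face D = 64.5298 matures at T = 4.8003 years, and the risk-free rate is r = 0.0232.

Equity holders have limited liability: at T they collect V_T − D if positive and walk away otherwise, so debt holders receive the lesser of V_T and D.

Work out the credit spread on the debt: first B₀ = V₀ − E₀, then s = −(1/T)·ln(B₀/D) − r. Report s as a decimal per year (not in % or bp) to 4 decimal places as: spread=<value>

spread=0.0085

Work the structural quantities from V₀ = 207.3249 against face 64.5298:
d₁ = [ln(V₀/D) + (r + σ²/2)T] / (σ√T)
   = [ln(207.3249/64.5298) + (0.0232 + 0.5·0.3804²)·4.8003] / (0.3804·√4.8003)
   = [1.167160 + 0.458679] / 0.833441 = 1.950755
d₂ = d₁ − σ√T = 1.950755 − 0.833441 = 1.117314
N(d₁) = 0.974457,  N(d₂) = 0.868070,  e^(−rT) = 0.894610
E₀ = V₀·N(d₁) − D·e^(−rT)·N(d₂)
   = 207.3249·0.974457 − 64.5298·0.894610·0.868070 = 151.916339
B₀ = V₀ − E₀ = 207.3249 − 151.916339 = 55.408561
spread = −(1/T)·ln(B₀/D) − r = −(1/4.8003)·ln(55.408561/64.5298) − 0.0232 = 0.00854656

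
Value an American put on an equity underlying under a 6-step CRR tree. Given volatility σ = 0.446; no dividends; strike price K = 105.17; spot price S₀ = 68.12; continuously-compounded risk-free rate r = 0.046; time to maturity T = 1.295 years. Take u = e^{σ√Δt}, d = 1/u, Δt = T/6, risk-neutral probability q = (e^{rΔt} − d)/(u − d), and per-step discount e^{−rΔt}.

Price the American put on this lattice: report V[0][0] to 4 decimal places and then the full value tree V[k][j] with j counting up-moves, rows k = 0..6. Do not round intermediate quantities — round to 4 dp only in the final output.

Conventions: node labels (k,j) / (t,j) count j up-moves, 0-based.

params: Δt=0.21583 u=1.23023 d=0.81286 q=0.47229 e^(-rΔt)=0.99012
t_6 payoffs: 85.5204 75.4309 60.1608 37.0500 2.0725 0.0000 0.0000
k=5: node(5,0) S=24.1736 payoff=80.9964 vs cont=79.9574 → 80.9964 [stop]  node(5,1) S=36.5860 payoff=68.5840 vs cont=67.5450 → 68.5840 [stop]  node(5,2) S=55.3717 payoff=49.7983 vs cont=48.7593 → 49.7983 [stop]  node(5,3) S=83.8033 payoff=21.3667 vs cont=20.3277 → 21.3667 [stop]  node(5,4) S=126.8337 payoff=0.0000 vs cont=1.0829 → 1.0829 [wait]  node(5,5) S=191.9589 payoff=0.0000 vs cont=0.0000 → 0.0000 [wait]
k=4: node(4,0) S=29.7391 payoff=75.4309 vs cont=74.3919 → 75.4309 [stop]  node(4,1) S=45.0092 payoff=60.1608 vs cont=59.1218 → 60.1608 [stop]  node(4,2) S=68.1200 payoff=37.0500 vs cont=36.0110 → 37.0500 [stop]  node(4,3) S=103.0975 payoff=2.0725 vs cont=11.6704 → 11.6704 [wait]  node(4,4) S=156.0348 payoff=0.0000 vs cont=0.5658 → 0.5658 [wait]
k=3: node(3,0) S=36.5860 payoff=68.5840 vs cont=67.5450 → 68.5840 [stop]  node(3,1) S=55.3717 payoff=49.7983 vs cont=48.7593 → 49.7983 [stop]  node(3,2) S=83.8033 payoff=21.3667 vs cont=24.8159 → 24.8159 [wait]  node(3,3) S=126.8337 payoff=0.0000 vs cont=6.3623 → 6.3623 [wait]
k=2: node(2,0) S=45.0092 payoff=60.1608 vs cont=59.1218 → 60.1608 [stop]  node(2,1) S=68.1200 payoff=37.0500 vs cont=37.6239 → 37.6239 [wait]  node(2,2) S=103.0975 payoff=2.0725 vs cont=15.9414 → 15.9414 [wait]
k=1: node(1,0) S=55.3717 payoff=49.7983 vs cont=49.0277 → 49.7983 [stop]  node(1,1) S=83.8033 payoff=21.3667 vs cont=27.1130 → 27.1130 [wait]
k=0: node(0,0) S=68.1200 payoff=37.0500 vs cont=38.6981 → 38.6981 [wait]

price = 38.6981
tree:
38.6981
49.7983 27.1130
60.1608 37.6239 15.9414
68.5840 49.7983 24.8159 6.3623
75.4309 60.1608 37.0500 11.6704 0.5658
80.9964 68.5840 49.7983 21.3667 1.0829 0.0000
85.5204 75.4309 60.1608 37.0500 2.0725 0.0000 0.0000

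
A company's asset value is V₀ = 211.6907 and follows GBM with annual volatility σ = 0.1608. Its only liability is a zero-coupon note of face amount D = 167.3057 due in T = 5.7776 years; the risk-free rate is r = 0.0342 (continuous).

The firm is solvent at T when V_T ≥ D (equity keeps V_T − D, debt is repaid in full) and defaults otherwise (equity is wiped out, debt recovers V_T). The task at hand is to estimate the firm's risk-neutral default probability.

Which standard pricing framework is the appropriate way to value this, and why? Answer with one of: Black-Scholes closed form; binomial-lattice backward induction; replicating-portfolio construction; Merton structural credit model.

Key observation: with the firm-asset dynamics (V₀ = 211.6907) and a single zero-coupon liability of face 167.3057 given, debt value, spread, and default probability all derive from the option view of the balance sheet.

framework: Merton structural credit model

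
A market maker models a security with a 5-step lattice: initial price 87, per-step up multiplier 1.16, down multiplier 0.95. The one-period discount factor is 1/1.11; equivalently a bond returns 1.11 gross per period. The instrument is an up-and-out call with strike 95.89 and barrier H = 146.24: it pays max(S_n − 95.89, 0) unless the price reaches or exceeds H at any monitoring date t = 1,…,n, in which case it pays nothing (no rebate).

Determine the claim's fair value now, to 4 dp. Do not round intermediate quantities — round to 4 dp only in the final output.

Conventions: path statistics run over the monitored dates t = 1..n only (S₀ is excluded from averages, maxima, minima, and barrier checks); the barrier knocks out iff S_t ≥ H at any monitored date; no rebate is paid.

price = 4.1764

Risk-neutral up-probability p* = (R−d)/(u−d) = (1.11−0.95)/(1.16−0.95) = 0.7619; the claim prices as the p*-weighted sum of path payoffs discounted by R^5.
Enumerate all 2^5 = 32 price paths (U = up ×1.16, D = down ×0.95); each path with k up-moves has probability p*^k·(1−p*)^(5−k).
DDDDD: M=82.6500, payoff=0.0000, prob=0.000765
UDDDD: M=100.9200, payoff=0.0000, prob=0.002449
DUDDD: M=95.8740, payoff=0.0000, prob=0.002449
UUDDD: M=117.0672, payoff=4.4805, prob=0.007835
DDUDD: M=91.0803, payoff=0.0000, prob=0.002449
UDUDD: M=111.2138, payoff=4.4805, prob=0.007835
DUUDD: M=111.2138, payoff=4.4805, prob=0.007835
UUUDD: M=135.7980, payoff=26.6677, prob=0.025073
DDDUD: M=86.5263, payoff=0.0000, prob=0.002449
UDDUD: M=105.6531, payoff=4.4805, prob=0.007835
DUDUD: M=105.6531, payoff=4.4805, prob=0.007835
UUDUD: M=129.0081, payoff=26.6677, prob=0.025073
DDUUD: M=105.6531, payoff=4.4805, prob=0.007835
UDUUD: M=129.0081, payoff=26.6677, prob=0.025073
DUUUD: M=129.0081, payoff=26.6677, prob=0.025073
UUUUD: M=157.5256, payoff=0.0000, prob=0.080233
DDDDU: M=82.6500, payoff=0.0000, prob=0.002449
UDDDU: M=100.9200, payoff=4.4805, prob=0.007835
DUDDU: M=100.3705, payoff=4.4805, prob=0.007835
UUDDU: M=122.5577, payoff=26.6677, prob=0.025073
DDUDU: M=100.3705, payoff=4.4805, prob=0.007835
UDUDU: M=122.5577, payoff=26.6677, prob=0.025073
DUUDU: M=122.5577, payoff=26.6677, prob=0.025073
UUUDU: M=149.6493, payoff=0.0000, prob=0.080233
DDDUU: M=100.3705, payoff=4.4805, prob=0.007835
UDDUU: M=122.5577, payoff=26.6677, prob=0.025073
DUDUU: M=122.5577, payoff=26.6677, prob=0.025073
UUDUU: M=149.6493, payoff=0.0000, prob=0.080233
DDUUU: M=122.5577, payoff=26.6677, prob=0.025073
UDUUU: M=149.6493, payoff=0.0000, prob=0.080233
DUUUU: M=149.6493, payoff=0.0000, prob=0.080233
UUUUU: M=182.7297, payoff=0.0000, prob=0.256746
Price = Σ prob·payoff / R^5 = 7.037395 / 1.685058 = 4.1764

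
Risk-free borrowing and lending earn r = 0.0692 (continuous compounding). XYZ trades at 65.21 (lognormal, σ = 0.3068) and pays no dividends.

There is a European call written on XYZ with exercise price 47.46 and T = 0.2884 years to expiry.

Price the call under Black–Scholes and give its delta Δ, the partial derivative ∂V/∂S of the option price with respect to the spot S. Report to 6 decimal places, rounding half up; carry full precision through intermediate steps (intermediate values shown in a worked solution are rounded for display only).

price = 18.755009
Δ = 0.983493

σ√T = 0.3068·√0.2884 = 0.164760
d₁ = (ln(S/K) + (r+σ²/2)T) / (σ√T) = (ln(65.21/47.46) + (0.0692+0.3068²/2)·0.2884) / 0.164760 = (0.317726 + 0.033530) / 0.164760 = 2.131919
d₂ = d₁ − σ√T = 2.131919 − 0.164760 = 1.967158
e^{−rT} = 0.980241
N(d₁) = 0.983493,  N(d₂) = 0.975418
Call price V = S·N(d₁) − K·e^{−rT}·N(d₂) = 64.133593 − 45.378584 = 18.755009
Δ = N(d₁) = 0.983493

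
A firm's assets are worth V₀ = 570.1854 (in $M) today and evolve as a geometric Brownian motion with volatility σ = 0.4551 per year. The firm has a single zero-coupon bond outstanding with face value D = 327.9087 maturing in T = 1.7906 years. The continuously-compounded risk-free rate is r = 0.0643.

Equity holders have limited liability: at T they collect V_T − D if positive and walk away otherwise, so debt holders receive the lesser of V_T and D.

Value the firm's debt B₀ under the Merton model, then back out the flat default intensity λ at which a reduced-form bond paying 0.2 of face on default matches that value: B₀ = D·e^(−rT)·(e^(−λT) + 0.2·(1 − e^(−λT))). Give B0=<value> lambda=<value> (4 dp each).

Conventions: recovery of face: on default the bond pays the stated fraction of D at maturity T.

B0=275.6158 lambda=0.0412

Work the structural quantities from V₀ = 570.1854 against face 327.9087:
d₁ = [ln(V₀/D) + (r + σ²/2)T] / (σ√T)
   = [ln(570.1854/327.9087) + (0.0643 + 0.5·0.4551²)·1.7906] / (0.4551·√1.7906)
   = [0.553226 + 0.300567] / 0.608984 = 1.401995
d₂ = d₁ − σ√T = 1.401995 − 0.608984 = 0.793010
N(d₁) = 0.919542,  N(d₂) = 0.786114,  e^(−rT) = 0.891245
E₀ = V₀·N(d₁) − D·e^(−rT)·N(d₂)
   = 570.1854·0.919542 − 327.9087·0.891245·0.786114 = 294.569628
B₀ = V₀ − E₀ = 570.1854 − 294.569628 = 275.615772
e^(−λT) = (B₀·e^(rT)/D − 0.2)/(1 − 0.2) = (275.6158·1.122026/327.9087 − 0.2)/0.8 = 0.92886461
λ = −ln(0.92886461)/1.7906 = 0.041211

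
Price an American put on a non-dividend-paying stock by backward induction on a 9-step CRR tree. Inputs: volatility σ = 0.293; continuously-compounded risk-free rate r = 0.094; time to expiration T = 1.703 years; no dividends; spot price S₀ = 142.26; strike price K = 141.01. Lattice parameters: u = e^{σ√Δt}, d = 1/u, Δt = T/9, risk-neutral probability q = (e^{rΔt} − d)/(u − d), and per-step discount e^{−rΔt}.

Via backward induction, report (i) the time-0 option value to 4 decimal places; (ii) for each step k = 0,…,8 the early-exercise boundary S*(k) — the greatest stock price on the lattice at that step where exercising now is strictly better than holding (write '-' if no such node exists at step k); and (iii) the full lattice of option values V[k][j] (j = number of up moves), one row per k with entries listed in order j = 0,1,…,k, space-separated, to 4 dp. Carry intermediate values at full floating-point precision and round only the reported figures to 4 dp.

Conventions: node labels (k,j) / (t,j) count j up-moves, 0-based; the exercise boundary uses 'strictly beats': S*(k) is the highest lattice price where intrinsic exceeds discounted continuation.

price = 13.3947
boundary = - - 110.2497 97.0566 110.2497 97.0566 110.2497 97.0566 110.2497
tree:
13.3947
20.5921 7.6703
30.7603 12.5605 3.7332
43.9534 19.9873 6.6115 1.3897
55.5678 30.7603 11.4169 2.7119 0.3025
65.7923 43.9534 19.1091 5.2023 0.6670 0.0000
74.7933 55.5678 30.7603 9.7565 1.4709 0.0000 0.0000
82.7172 65.7923 43.9534 17.7320 3.2436 0.0000 0.0000 0.0000
89.6929 74.7933 55.5678 30.7603 7.1529 0.0000 0.0000 0.0000 0.0000
95.8338 82.7172 65.7923 43.9534 15.7737 0.0000 0.0000 0.0000 0.0000 0.0000

Δt=0.18922  u=1.13593  d=0.88033  q=0.53839  discount=0.98237
step 9 (expiry): payoffs max(K−S,0) = 95.8338 82.7172 65.7923 43.9534 15.7737 0.0000 0.0000 0.0000 0.0000 0.0000
step 8: (k=8,j=0): S=51.3171, K−S=89.6929, hold=87.2070 ⇒ V=89.6929 exercise | (k=8,j=1): S=66.2167, K−S=74.7933, hold=72.3074 ⇒ V=74.7933 exercise | (k=8,j=2): S=85.4422, K−S=55.5678, hold=53.0818 ⇒ V=55.5678 exercise | (k=8,j=3): S=110.2497, K−S=30.7603, hold=28.2743 ⇒ V=30.7603 exercise | (k=8,j=4): S=142.2600, K−S=0.0000, hold=7.1529 ⇒ V=7.1529 continue | (k=8,j=5): S=183.5642, K−S=0.0000, hold=0.0000 ⇒ V=0.0000 continue | (k=8,j=6): S=236.8608, K−S=0.0000, hold=0.0000 ⇒ V=0.0000 continue | (k=8,j=7): S=305.6317, K−S=0.0000, hold=0.0000 ⇒ V=0.0000 continue | (k=8,j=8): S=394.3697, K−S=0.0000, hold=0.0000 ⇒ V=0.0000 continue  boundary S*=110.2497
step 7: (k=7,j=0): S=58.2928, K−S=82.7172, hold=80.2313 ⇒ V=82.7172 exercise | (k=7,j=1): S=75.2177, K−S=65.7923, hold=63.3064 ⇒ V=65.7923 exercise | (k=7,j=2): S=97.0566, K−S=43.9534, hold=41.4675 ⇒ V=43.9534 exercise | (k=7,j=3): S=125.2363, K−S=15.7737, hold=17.7320 ⇒ V=17.7320 continue | (k=7,j=4): S=161.5978, K−S=0.0000, hold=3.2436 ⇒ V=3.2436 continue | (k=7,j=5): S=208.5166, K−S=0.0000, hold=0.0000 ⇒ V=0.0000 continue | (k=7,j=6): S=269.0579, K−S=0.0000, hold=0.0000 ⇒ V=0.0000 continue | (k=7,j=7): S=347.1770, K−S=0.0000, hold=0.0000 ⇒ V=0.0000 continue  boundary S*=97.0566
step 6: (k=6,j=0): S=66.2167, K−S=74.7933, hold=72.3074 ⇒ V=74.7933 exercise | (k=6,j=1): S=85.4422, K−S=55.5678, hold=53.0818 ⇒ V=55.5678 exercise | (k=6,j=2): S=110.2497, K−S=30.7603, hold=29.3101 ⇒ V=30.7603 exercise | (k=6,j=3): S=142.2600, K−S=0.0000, hold=9.7565 ⇒ V=9.7565 continue | (k=6,j=4): S=183.5642, K−S=0.0000, hold=1.4709 ⇒ V=1.4709 continue | (k=6,j=5): S=236.8608, K−S=0.0000, hold=0.0000 ⇒ V=0.0000 continue | (k=6,j=6): S=305.6317, K−S=0.0000, hold=0.0000 ⇒ V=0.0000 continue  boundary S*=110.2497
step 5: (k=5,j=0): S=75.2177, K−S=65.7923, hold=63.3064 ⇒ V=65.7923 exercise | (k=5,j=1): S=97.0566, K−S=43.9534, hold=41.4675 ⇒ V=43.9534 exercise | (k=5,j=2): S=125.2363, K−S=15.7737, hold=19.1091 ⇒ V=19.1091 continue | (k=5,j=3): S=161.5978, K−S=0.0000, hold=5.2023 ⇒ V=5.2023 continue | (k=5,j=4): S=208.5166, K−S=0.0000, hold=0.6670 ⇒ V=0.6670 continue | (k=5,j=5): S=269.0579, K−S=0.0000, hold=0.0000 ⇒ V=0.0000 continue  boundary S*=97.0566
step 4: (k=4,j=0): S=85.4422, K−S=55.5678, hold=53.0818 ⇒ V=55.5678 exercise | (k=4,j=1): S=110.2497, K−S=30.7603, hold=30.0384 ⇒ V=30.7603 exercise | (k=4,j=2): S=142.2600, K−S=0.0000, hold=11.4169 ⇒ V=11.4169 continue | (k=4,j=3): S=183.5642, K−S=0.0000, hold=2.7119 ⇒ V=2.7119 continue | (k=4,j=4): S=236.8608, K−S=0.0000, hold=0.3025 ⇒ V=0.3025 continue  boundary S*=110.2497
step 3: (k=3,j=0): S=97.0566, K−S=43.9534, hold=41.4675 ⇒ V=43.9534 exercise | (k=3,j=1): S=125.2363, K−S=15.7737, hold=19.9873 ⇒ V=19.9873 continue | (k=3,j=2): S=161.5978, K−S=0.0000, hold=6.6115 ⇒ V=6.6115 continue | (k=3,j=3): S=208.5166, K−S=0.0000, hold=1.3897 ⇒ V=1.3897 continue  boundary S*=97.0566
step 2: (k=2,j=0): S=110.2497, K−S=30.7603, hold=30.5028 ⇒ V=30.7603 exercise | (k=2,j=1): S=142.2600, K−S=0.0000, hold=12.5605 ⇒ V=12.5605 continue | (k=2,j=2): S=183.5642, K−S=0.0000, hold=3.7332 ⇒ V=3.7332 continue  boundary S*=110.2497
step 1: (k=1,j=0): S=125.2363, K−S=15.7737, hold=20.5921 ⇒ V=20.5921 continue | (k=1,j=1): S=161.5978, K−S=0.0000, hold=7.6703 ⇒ V=7.6703 continue  boundary S*=-
step 0: (k=0,j=0): S=142.2600, K−S=0.0000, hold=13.3947 ⇒ V=13.3947 continue  boundary S*=-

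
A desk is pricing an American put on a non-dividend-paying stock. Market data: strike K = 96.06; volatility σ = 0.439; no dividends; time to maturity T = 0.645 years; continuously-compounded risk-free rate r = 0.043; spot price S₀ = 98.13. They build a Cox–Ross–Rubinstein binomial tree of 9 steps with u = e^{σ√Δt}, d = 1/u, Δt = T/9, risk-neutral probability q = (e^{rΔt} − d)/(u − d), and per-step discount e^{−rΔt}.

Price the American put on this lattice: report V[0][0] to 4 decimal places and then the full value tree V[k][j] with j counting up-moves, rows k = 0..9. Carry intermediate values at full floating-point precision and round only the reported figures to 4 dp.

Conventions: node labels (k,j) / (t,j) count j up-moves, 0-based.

Δt=0.07167  u=1.12471  d=0.88912  q=0.48375  discount=0.99692
step 9 (expiry): payoffs max(K−S,0) = 61.9843 52.9553 41.5340 27.0864 8.8107 0.0000 0.0000 0.0000 0.0000 0.0000
k=8: (k=8,j=0): S=38.3252, K−S=57.7348, hold=57.4392 ⇒ V=57.7348 exercise | (k=8,j=1): S=48.4802, K−S=47.5798, hold=47.2843 ⇒ V=47.5798 exercise | (k=8,j=2): S=61.3258, K−S=34.7342, hold=34.4386 ⇒ V=34.7342 exercise | (k=8,j=3): S=77.5751, K−S=18.4849, hold=18.1893 ⇒ V=18.4849 exercise | (k=8,j=4): S=98.1300, K−S=0.0000, hold=4.5345 ⇒ V=4.5345 continue | (k=8,j=5): S=124.1312, K−S=0.0000, hold=0.0000 ⇒ V=0.0000 continue | (k=8,j=6): S=157.0219, K−S=0.0000, hold=0.0000 ⇒ V=0.0000 continue | (k=8,j=7): S=198.6276, K−S=0.0000, hold=0.0000 ⇒ V=0.0000 continue | (k=8,j=8): S=251.2573, K−S=0.0000, hold=0.0000 ⇒ V=0.0000 continue
k=7: (k=7,j=0): S=43.1047, K−S=52.9553, hold=52.6597 ⇒ V=52.9553 exercise | (k=7,j=1): S=54.5260, K−S=41.5340, hold=41.2384 ⇒ V=41.5340 exercise | (k=7,j=2): S=68.9736, K−S=27.0864, hold=26.7908 ⇒ V=27.0864 exercise | (k=7,j=3): S=87.2493, K−S=8.8107, hold=11.7002 ⇒ V=11.7002 continue | (k=7,j=4): S=110.3676, K−S=0.0000, hold=2.3337 ⇒ V=2.3337 continue | (k=7,j=5): S=139.6113, K−S=0.0000, hold=0.0000 ⇒ V=0.0000 continue | (k=7,j=6): S=176.6037, K−S=0.0000, hold=0.0000 ⇒ V=0.0000 continue | (k=7,j=7): S=223.3979, K−S=0.0000, hold=0.0000 ⇒ V=0.0000 continue
k=6: (k=6,j=0): S=48.4802, K−S=47.5798, hold=47.2843 ⇒ V=47.5798 exercise | (k=6,j=1): S=61.3258, K−S=34.7342, hold=34.4386 ⇒ V=34.7342 exercise | (k=6,j=2): S=77.5751, K−S=18.4849, hold=19.5828 ⇒ V=19.5828 continue | (k=6,j=3): S=98.1300, K−S=0.0000, hold=7.1471 ⇒ V=7.1471 continue | (k=6,j=4): S=124.1312, K−S=0.0000, hold=1.2011 ⇒ V=1.2011 continue | (k=6,j=5): S=157.0219, K−S=0.0000, hold=0.0000 ⇒ V=0.0000 continue | (k=6,j=6): S=198.6276, K−S=0.0000, hold=0.0000 ⇒ V=0.0000 continue
k=5: (k=5,j=0): S=54.5260, K−S=41.5340, hold=41.2384 ⇒ V=41.5340 exercise | (k=5,j=1): S=68.9736, K−S=27.0864, hold=27.3203 ⇒ V=27.3203 continue | (k=5,j=2): S=87.2493, K−S=8.8107, hold=13.5252 ⇒ V=13.5252 continue | (k=5,j=3): S=110.3676, K−S=0.0000, hold=4.2575 ⇒ V=4.2575 continue | (k=5,j=4): S=139.6113, K−S=0.0000, hold=0.6181 ⇒ V=0.6181 continue | (k=5,j=5): S=176.6037, K−S=0.0000, hold=0.0000 ⇒ V=0.0000 continue
k=4: (k=4,j=0): S=61.3258, K−S=34.7342, hold=34.5514 ⇒ V=34.7342 exercise | (k=4,j=1): S=77.5751, K−S=18.4849, hold=20.5834 ⇒ V=20.5834 continue | (k=4,j=2): S=98.1300, K−S=0.0000, hold=9.0141 ⇒ V=9.0141 continue | (k=4,j=3): S=124.1312, K−S=0.0000, hold=2.4893 ⇒ V=2.4893 continue | (k=4,j=4): S=157.0219, K−S=0.0000, hold=0.3181 ⇒ V=0.3181 continue
k=3: (k=3,j=0): S=68.9736, K−S=27.0864, hold=27.8029 ⇒ V=27.8029 continue | (k=3,j=1): S=87.2493, K−S=8.8107, hold=14.9406 ⇒ V=14.9406 continue | (k=3,j=2): S=110.3676, K−S=0.0000, hold=5.8397 ⇒ V=5.8397 continue | (k=3,j=3): S=139.6113, K−S=0.0000, hold=1.4345 ⇒ V=1.4345 continue
k=2: (k=2,j=0): S=77.5751, K−S=18.4849, hold=21.5143 ⇒ V=21.5143 continue | (k=2,j=1): S=98.1300, K−S=0.0000, hold=10.5056 ⇒ V=10.5056 continue | (k=2,j=2): S=124.1312, K−S=0.0000, hold=3.6973 ⇒ V=3.6973 continue
k=1: (k=1,j=0): S=87.2493, K−S=8.8107, hold=16.1390 ⇒ V=16.1390 continue | (k=1,j=1): S=110.3676, K−S=0.0000, hold=7.1898 ⇒ V=7.1898 continue
k=0: (k=0,j=0): S=98.1300, K−S=0.0000, hold=11.7734 ⇒ V=11.7734 continue

price = 11.7734
tree:
11.7734
16.1390 7.1898
21.5143 10.5056 3.6973
27.8029 14.9406 5.8397 1.4345
34.7342 20.5834 9.0141 2.4893 0.3181
41.5340 27.3203 13.5252 4.2575 0.6181 0.0000
47.5798 34.7342 19.5828 7.1471 1.2011 0.0000 0.0000
52.9553 41.5340 27.0864 11.7002 2.3337 0.0000 0.0000 0.0000
57.7348 47.5798 34.7342 18.4849 4.5345 0.0000 0.0000 0.0000 0.0000
61.9843 52.9553 41.5340 27.0864 8.8107 0.0000 0.0000 0.0000 0.0000 0.0000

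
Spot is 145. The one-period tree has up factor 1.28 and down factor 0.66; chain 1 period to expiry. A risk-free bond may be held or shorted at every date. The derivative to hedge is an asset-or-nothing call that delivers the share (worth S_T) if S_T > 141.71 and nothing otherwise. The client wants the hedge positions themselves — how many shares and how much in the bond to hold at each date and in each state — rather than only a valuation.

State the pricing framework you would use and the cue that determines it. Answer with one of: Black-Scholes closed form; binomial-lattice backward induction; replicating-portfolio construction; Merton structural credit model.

Key observation: the task asks for the hedge itself — share and bond holdings at every node of the 1-period tree on spot 145 with factors 1.28/0.66 — which is exactly what the replicating-portfolio construction produces.

framework: replicating-portfolio construction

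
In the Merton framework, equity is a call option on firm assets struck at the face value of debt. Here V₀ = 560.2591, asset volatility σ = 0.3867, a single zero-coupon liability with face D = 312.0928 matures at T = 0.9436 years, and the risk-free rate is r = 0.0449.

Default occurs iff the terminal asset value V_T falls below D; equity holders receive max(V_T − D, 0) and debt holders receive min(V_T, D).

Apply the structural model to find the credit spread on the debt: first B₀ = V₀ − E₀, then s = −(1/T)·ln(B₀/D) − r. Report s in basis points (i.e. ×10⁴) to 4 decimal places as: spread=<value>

spread=106.1733

Apply the equity-as-call identities (strike 312.0928, horizon 0.9436 years):
d₁ = [ln(V₀/D) + (r + σ²/2)T] / (σ√T)
   = [ln(560.2591/312.0928) + (0.0449 + 0.5·0.3867²)·0.9436] / (0.3867·√0.9436)
   = [0.585099 + 0.112919] / 0.375637 = 1.858226
d₂ = d₁ − σ√T = 1.858226 − 0.375637 = 1.482589
N(d₁) = 0.968432,  N(d₂) = 0.930908,  e^(−rT) = 0.958517
E₀ = V₀·N(d₁) − D·e^(−rT)·N(d₂)
   = 560.2591·0.968432 − 312.0928·0.958517·0.930908 = 264.094783
B₀ = V₀ − E₀ = 560.2591 − 264.094783 = 296.164317
spread = −(1/T)·ln(B₀/D) − r = −(1/0.9436)·ln(296.164317/312.0928) − 0.0449 = 0.01061733
in basis points: 0.01061733 × 10⁴ = 106.1733 bp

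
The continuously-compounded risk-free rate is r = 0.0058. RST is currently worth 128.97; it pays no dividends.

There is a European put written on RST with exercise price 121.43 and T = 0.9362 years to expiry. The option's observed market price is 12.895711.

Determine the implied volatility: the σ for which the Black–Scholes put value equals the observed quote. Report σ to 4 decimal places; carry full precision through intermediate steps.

sigma = 0.3477

At σ = 0.3477 the Black–Scholes value reproduces the quote:
σ√T = 0.3477·√0.9362 = 0.336426
d₁ = (ln(S/K) + (r+σ²/2)T) / (σ√T) = (ln(128.97/121.43) + (0.0058+0.3477²/2)·0.9362) / 0.336426 = (0.060242 + 0.062021) / 0.336426 = 0.363417
d₂ = d₁ − σ√T = 0.363417 − 0.336426 = 0.026992
e^{−rT} = 0.994585
N(−d₁) = 0.358147,  N(−d₂) = 0.489233
V = K·e^{−rT}·N(−d₂) − S·N(−d₁) = 59.085874 − 46.190162 = 12.895711 (matching the quote); vega is positive throughout, so no other σ reproduces this price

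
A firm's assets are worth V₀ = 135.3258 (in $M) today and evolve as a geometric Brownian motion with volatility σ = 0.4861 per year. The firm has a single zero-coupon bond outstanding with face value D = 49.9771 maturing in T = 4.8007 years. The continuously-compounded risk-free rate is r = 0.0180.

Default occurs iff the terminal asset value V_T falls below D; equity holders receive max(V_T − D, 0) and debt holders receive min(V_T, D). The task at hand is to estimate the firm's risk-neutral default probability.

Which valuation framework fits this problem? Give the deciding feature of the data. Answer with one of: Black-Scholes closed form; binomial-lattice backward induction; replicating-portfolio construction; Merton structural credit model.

framework: Merton structural credit model

Key observation: the data describe a firm's assets (V₀ = 135.3258, GBM) and a single zero-coupon debt of face 49.9771, so credit quantities follow from equity-as-call in the structural model.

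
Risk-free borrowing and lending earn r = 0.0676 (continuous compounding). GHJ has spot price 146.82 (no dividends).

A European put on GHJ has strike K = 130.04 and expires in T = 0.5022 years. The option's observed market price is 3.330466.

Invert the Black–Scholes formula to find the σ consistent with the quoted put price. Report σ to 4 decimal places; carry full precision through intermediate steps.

sigma = 0.2800

At σ = 0.2800 the Black–Scholes value reproduces the quote:
σ√T = 0.28·√0.5022 = 0.198425
d₁ = (ln(S/K) + (r+σ²/2)T) / (σ√T) = (ln(146.82/130.04) + (0.0676+0.28²/2)·0.5022) / 0.198425 = (0.121365 + 0.053635) / 0.198425 = 0.881946
d₂ = d₁ − σ√T = 0.881946 − 0.198425 = 0.683521
e^{−rT} = 0.966621
N(−d₁) = 0.188903,  N(−d₂) = 0.247139
V = K·e^{−rT}·N(−d₂) − S·N(−d₁) = 31.065190 − 27.734724 = 3.330466 (the quoted price), and the Black–Scholes price is strictly increasing in σ, so σ is unique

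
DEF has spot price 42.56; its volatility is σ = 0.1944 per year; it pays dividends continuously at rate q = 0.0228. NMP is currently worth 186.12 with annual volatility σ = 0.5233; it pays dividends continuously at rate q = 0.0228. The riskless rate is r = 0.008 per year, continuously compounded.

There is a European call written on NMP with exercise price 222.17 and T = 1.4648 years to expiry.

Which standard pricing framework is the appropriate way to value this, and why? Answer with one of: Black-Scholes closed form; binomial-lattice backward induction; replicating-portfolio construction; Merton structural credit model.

Key observation: the strike-222.17 call on NMP is European-exercise on a continuously-modelled lognormal underlying, so its value is a single closed-form evaluation.

framework: Black-Scholes closed form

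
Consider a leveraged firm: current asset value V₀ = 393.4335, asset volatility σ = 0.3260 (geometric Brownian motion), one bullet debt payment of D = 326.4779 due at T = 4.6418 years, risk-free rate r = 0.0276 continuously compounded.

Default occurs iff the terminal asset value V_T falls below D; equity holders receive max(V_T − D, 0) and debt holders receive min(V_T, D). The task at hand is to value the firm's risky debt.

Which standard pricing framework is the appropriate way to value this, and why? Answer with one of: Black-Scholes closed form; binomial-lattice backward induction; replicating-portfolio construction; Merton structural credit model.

Key observation: the asked-for credit quantity lives on the firm's capital structure — asset value, asset volatility, debt face 326.4779 — which is the structural model's domain.

framework: Merton structural credit model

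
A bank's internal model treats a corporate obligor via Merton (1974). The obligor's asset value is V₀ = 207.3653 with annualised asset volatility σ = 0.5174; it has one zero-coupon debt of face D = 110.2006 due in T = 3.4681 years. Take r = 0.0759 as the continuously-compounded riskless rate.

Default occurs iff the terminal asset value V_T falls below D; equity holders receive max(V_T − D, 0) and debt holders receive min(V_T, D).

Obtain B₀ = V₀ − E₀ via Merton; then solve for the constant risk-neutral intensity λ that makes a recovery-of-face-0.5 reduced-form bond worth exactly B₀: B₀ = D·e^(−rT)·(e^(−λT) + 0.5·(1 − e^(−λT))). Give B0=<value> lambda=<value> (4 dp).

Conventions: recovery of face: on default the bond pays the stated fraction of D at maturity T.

B0=73.3848 lambda=0.0896

Apply the equity-as-call identities (strike 110.2006, horizon 3.4681 years):
d₁ = [ln(V₀/D) + (r + σ²/2)T] / (σ√T)
   = [ln(207.3653/110.2006) + (0.0759 + 0.5·0.5174²)·3.4681] / (0.5174·√3.4681)
   = [0.632180 + 0.727439] / 0.963546 = 1.411058
d₂ = d₁ − σ√T = 1.411058 − 0.963546 = 0.447512
N(d₁) = 0.920886,  N(d₂) = 0.672747,  e^(−rT) = 0.768566
E₀ = V₀·N(d₁) − D·e^(−rT)·N(d₂)
   = 207.3653·0.920886 − 110.2006·0.768566·0.672747 = 133.980538
B₀ = V₀ − E₀ = 207.3653 − 133.980538 = 73.384762
e^(−λT) = (B₀·e^(rT)/D − 0.5)/(1 − 0.5) = (73.3848·1.301124/110.2006 − 0.5)/0.5 = 0.73288987
λ = −ln(0.73288987)/3.4681 = 0.089605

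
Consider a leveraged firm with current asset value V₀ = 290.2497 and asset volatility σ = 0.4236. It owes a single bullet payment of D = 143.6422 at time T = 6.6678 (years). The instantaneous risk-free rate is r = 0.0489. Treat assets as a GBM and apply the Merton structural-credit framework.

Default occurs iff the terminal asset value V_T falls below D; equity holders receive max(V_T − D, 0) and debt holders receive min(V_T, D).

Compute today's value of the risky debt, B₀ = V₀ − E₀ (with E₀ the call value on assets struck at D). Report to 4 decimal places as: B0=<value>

Apply the equity-as-call identities (strike 143.6422, horizon 6.6678 years):
d₁ = [ln(V₀/D) + (r + σ²/2)T] / (σ√T)
   = [ln(290.2497/143.6422) + (0.0489 + 0.5·0.4236²)·6.6678] / (0.4236·√6.6678)
   = [0.703416 + 0.924280] / 1.093823 = 1.488080
d₂ = d₁ − σ√T = 1.488080 − 1.093823 = 0.394256
N(d₁) = 0.931635,  N(d₂) = 0.653304,  e^(−rT) = 0.721765
E₀ = V₀·N(d₁) − D·e^(−rT)·N(d₂)
   = 290.2497·0.931635 − 143.6422·0.721765·0.653304 = 202.674885
B₀ = V₀ − E₀ = 290.2497 − 202.674885 = 87.574815

B0=87.5748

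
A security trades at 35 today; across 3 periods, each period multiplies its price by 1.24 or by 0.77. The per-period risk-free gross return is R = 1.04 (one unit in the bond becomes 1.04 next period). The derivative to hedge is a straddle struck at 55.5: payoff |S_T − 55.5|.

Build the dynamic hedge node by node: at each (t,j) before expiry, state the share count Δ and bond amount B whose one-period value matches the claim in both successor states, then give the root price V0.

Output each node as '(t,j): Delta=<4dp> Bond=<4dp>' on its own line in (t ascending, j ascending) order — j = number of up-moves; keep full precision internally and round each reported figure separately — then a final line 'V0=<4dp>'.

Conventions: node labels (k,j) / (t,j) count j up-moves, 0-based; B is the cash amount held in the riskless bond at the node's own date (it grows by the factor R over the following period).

Since d<R<u, set p* = (R−d)/(u−d) = 0.5745; price each node as the discounted p*-expectation of its children.
Payoffs at expiry: V(3,0)=39.5213, V(3,1)=29.7681, V(3,2)=14.0617, V(3,3)=11.2318
Node (2,0) S=20.7515: V=(p*·29.7681+(1−p*)·39.5213)/1.04=32.6139; Δ=(29.7681−39.5213)/(25.7319−15.9787)=-1.0000; B=V−Δ·S=53.3654
Node (2,1) S=33.4180: V=(p*·14.0617+(1−p*)·29.7681)/1.04=19.9474; Δ=(14.0617−29.7681)/(41.4383−25.7319)=-1.0000; B=V−Δ·S=53.3654
Node (2,2) S=53.8160: V=(p*·11.2318+(1−p*)·14.0617)/1.04=11.9577; Δ=(11.2318−14.0617)/(66.7318−41.4383)=-0.1119; B=V−Δ·S=17.9787
Node (1,0) S=26.9500: V=(p*·19.9474+(1−p*)·32.6139)/1.04=24.3629; Δ=(19.9474−32.6139)/(33.4180−20.7515)=-1.0000; B=V−Δ·S=51.3129
Node (1,1) S=43.4000: V=(p*·11.9577+(1−p*)·19.9474)/1.04=14.7669; Δ=(11.9577−19.9474)/(53.8160−33.4180)=-0.3917; B=V−Δ·S=31.7662
Node (0,0) S=35.0000: V=(p*·14.7669+(1−p*)·24.3629)/1.04=18.1253; Δ=(14.7669−24.3629)/(43.4000−26.9500)=-0.5833; B=V−Δ·S=38.5422
Verification: the root portfolio costs Δ(0,0)·S0 + B(0,0) = 18.1253, matching V0.

(0,0): Delta=-0.5833 Bond=38.5422
(1,0): Delta=-1.0000 Bond=51.3129
(1,1): Delta=-0.3917 Bond=31.7662
(2,0): Delta=-1.0000 Bond=53.3654
(2,1): Delta=-1.0000 Bond=53.3654
(2,2): Delta=-0.1119 Bond=17.9787
V0=18.1253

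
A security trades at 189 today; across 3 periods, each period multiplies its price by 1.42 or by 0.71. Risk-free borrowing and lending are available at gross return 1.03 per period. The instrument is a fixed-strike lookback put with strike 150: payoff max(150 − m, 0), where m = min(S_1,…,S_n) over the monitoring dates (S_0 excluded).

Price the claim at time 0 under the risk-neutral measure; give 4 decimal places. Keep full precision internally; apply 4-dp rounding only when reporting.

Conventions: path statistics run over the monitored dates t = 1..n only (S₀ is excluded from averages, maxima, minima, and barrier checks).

Risk-neutral up-probability p* = (R−d)/(u−d) = (1.03−0.71)/(1.42−0.71) = 0.4507; the claim prices as the p*-weighted sum of path payoffs discounted by R^3.
Enumerate all 2^3 = 8 price paths (U = up ×1.42, D = down ×0.71); each path with k up-moves has probability p*^k·(1−p*)^(3−k).
DDD: m=67.6452, payoff=82.3548, prob=0.165737
UDD: m=135.2904, payoff=14.7096, prob=0.135989
DUD: m=134.1900, payoff=15.8100, prob=0.135989
UUD: m=268.3800, payoff=0.0000, prob=0.111581
DDU: m=95.2749, payoff=54.7251, prob=0.135989
UDU: m=190.5498, payoff=0.0000, prob=0.111581
DUU: m=134.1900, payoff=15.8100, prob=0.111581
UUU: m=268.3800, payoff=0.0000, prob=0.091553
Price = Σ prob·payoff / R^3 = 27.005669 / 1.092727 = 24.7140

price = 24.7140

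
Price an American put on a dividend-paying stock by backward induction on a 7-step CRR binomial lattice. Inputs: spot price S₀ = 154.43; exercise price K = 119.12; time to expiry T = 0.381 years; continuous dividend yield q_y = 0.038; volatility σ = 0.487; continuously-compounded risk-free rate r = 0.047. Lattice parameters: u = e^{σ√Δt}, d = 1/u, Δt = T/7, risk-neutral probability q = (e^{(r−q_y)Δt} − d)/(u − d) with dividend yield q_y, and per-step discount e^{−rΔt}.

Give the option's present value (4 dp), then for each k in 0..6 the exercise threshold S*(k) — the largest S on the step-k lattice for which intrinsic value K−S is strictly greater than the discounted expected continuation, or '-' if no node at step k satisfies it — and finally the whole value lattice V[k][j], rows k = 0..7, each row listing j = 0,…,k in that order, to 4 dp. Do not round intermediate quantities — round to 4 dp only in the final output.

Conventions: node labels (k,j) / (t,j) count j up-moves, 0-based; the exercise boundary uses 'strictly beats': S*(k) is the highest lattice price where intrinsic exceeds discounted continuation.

price = 4.4851
boundary = - - - - - 87.5016 98.0300
tree:
4.4851
7.0009 1.7151
10.6965 2.9342 0.3703
15.9177 4.9551 0.7055 0.0000
22.9164 8.2304 1.3440 0.0000 0.0000
31.6184 13.3751 2.5607 0.0000 0.0000 0.0000
41.0161 21.0900 4.8786 0.0000 0.0000 0.0000 0.0000
49.4044 31.6184 9.2947 0.0000 0.0000 0.0000 0.0000 0.0000

params: Δt=0.05443 u=1.12032 d=0.89260 q=0.47378 e^(-rΔt)=0.99745
t_7 payoffs: 49.4044 31.6184 9.2947 0.0000 0.0000 0.0000 0.0000 0.0000
t_6: node(6,0) S=78.1039 payoff=41.0161 vs cont=40.8731 → 41.0161 [stop]  node(6,1) S=98.0300 payoff=21.0900 vs cont=20.9882 → 21.0900 [stop]  node(6,2) S=123.0397 payoff=0.0000 vs cont=4.8786 → 4.8786 [wait]  node(6,3) S=154.4300 payoff=0.0000 vs cont=0.0000 → 0.0000 [wait]  node(6,4) S=193.8286 payoff=0.0000 vs cont=0.0000 → 0.0000 [wait]  node(6,5) S=243.2788 payoff=0.0000 vs cont=0.0000 → 0.0000 [wait]  node(6,6) S=305.3448 payoff=0.0000 vs cont=0.0000 → 0.0000 [wait]  ⇒ S*(6)=98.0300
t_5: node(5,0) S=87.5016 payoff=31.6184 vs cont=31.4949 → 31.6184 [stop]  node(5,1) S=109.8253 payoff=9.2947 vs cont=13.3751 → 13.3751 [wait]  node(5,2) S=137.8442 payoff=0.0000 vs cont=2.5607 → 2.5607 [wait]  node(5,3) S=173.0114 payoff=0.0000 vs cont=0.0000 → 0.0000 [wait]  node(5,4) S=217.1506 payoff=0.0000 vs cont=0.0000 → 0.0000 [wait]  node(5,5) S=272.5507 payoff=0.0000 vs cont=0.0000 → 0.0000 [wait]  ⇒ S*(5)=87.5016
t_4: node(4,0) S=98.0300 payoff=21.0900 vs cont=22.9164 → 22.9164 [wait]  node(4,1) S=123.0397 payoff=0.0000 vs cont=8.2304 → 8.2304 [wait]  node(4,2) S=154.4300 payoff=0.0000 vs cont=1.3440 → 1.3440 [wait]  node(4,3) S=193.8286 payoff=0.0000 vs cont=0.0000 → 0.0000 [wait]  node(4,4) S=243.2788 payoff=0.0000 vs cont=0.0000 → 0.0000 [wait]  ⇒ S*(4)=-
t_3: node(3,0) S=109.8253 payoff=9.2947 vs cont=15.9177 → 15.9177 [wait]  node(3,1) S=137.8442 payoff=0.0000 vs cont=4.9551 → 4.9551 [wait]  node(3,2) S=173.0114 payoff=0.0000 vs cont=0.7055 → 0.7055 [wait]  node(3,3) S=217.1506 payoff=0.0000 vs cont=0.0000 → 0.0000 [wait]  ⇒ S*(3)=-
t_2: node(2,0) S=123.0397 payoff=0.0000 vs cont=10.6965 → 10.6965 [wait]  node(2,1) S=154.4300 payoff=0.0000 vs cont=2.9342 → 2.9342 [wait]  node(2,2) S=193.8286 payoff=0.0000 vs cont=0.3703 → 0.3703 [wait]  ⇒ S*(2)=-
t_1: node(1,0) S=137.8442 payoff=0.0000 vs cont=7.0009 → 7.0009 [wait]  node(1,1) S=173.0114 payoff=0.0000 vs cont=1.7151 → 1.7151 [wait]  ⇒ S*(1)=-
t_0: node(0,0) S=154.4300 payoff=0.0000 vs cont=4.4851 → 4.4851 [wait]  ⇒ S*(0)=-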